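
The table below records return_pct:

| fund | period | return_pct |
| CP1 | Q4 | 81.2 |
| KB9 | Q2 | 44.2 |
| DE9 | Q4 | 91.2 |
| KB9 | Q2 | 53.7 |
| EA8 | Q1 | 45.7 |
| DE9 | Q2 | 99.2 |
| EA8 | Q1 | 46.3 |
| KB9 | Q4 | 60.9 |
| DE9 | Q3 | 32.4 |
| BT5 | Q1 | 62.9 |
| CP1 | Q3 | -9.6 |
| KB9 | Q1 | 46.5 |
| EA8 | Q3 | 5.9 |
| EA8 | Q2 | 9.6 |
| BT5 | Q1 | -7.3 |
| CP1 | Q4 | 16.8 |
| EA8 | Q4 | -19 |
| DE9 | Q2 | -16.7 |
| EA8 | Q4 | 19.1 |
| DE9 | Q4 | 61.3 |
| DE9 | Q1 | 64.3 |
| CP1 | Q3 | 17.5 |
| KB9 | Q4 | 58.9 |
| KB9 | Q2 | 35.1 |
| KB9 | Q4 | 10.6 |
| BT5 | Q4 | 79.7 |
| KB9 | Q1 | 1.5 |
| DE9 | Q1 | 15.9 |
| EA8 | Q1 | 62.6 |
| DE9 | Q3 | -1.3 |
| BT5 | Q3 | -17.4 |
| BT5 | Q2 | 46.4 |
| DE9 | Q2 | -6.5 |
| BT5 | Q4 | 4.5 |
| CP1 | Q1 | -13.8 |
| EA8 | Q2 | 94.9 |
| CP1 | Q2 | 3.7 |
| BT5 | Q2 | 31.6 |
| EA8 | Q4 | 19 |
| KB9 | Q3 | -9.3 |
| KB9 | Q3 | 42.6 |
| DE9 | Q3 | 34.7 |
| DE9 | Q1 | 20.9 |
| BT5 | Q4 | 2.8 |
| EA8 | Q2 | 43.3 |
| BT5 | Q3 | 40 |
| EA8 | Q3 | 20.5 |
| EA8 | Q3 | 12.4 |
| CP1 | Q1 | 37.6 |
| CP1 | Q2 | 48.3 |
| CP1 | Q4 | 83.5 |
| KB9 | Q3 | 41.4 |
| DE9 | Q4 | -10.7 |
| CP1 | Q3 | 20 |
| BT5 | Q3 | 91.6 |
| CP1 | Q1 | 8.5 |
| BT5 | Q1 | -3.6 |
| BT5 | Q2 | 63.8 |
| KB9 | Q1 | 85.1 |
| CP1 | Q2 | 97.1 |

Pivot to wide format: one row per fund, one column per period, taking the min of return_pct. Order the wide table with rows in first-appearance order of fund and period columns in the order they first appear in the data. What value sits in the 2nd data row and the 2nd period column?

35.1

With rows in first-appearance order of fund, row 2 is fund=KB9. period columns in first-appearance order: Q4, Q2, Q1, Q3; column 2 is Q2.
Long rows with fund=KB9, period=Q2: min(44.2, 53.7, 35.1) = 35.1.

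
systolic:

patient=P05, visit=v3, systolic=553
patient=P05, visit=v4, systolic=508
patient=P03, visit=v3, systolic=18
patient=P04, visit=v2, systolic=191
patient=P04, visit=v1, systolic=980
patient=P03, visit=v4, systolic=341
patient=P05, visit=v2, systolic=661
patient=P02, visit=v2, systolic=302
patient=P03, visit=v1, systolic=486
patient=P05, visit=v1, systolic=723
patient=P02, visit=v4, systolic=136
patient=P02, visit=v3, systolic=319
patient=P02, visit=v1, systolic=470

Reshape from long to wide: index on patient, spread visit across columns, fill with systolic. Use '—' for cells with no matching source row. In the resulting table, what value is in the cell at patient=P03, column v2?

No long-format row has patient=P03 and visit=v2, so the cell is —.

—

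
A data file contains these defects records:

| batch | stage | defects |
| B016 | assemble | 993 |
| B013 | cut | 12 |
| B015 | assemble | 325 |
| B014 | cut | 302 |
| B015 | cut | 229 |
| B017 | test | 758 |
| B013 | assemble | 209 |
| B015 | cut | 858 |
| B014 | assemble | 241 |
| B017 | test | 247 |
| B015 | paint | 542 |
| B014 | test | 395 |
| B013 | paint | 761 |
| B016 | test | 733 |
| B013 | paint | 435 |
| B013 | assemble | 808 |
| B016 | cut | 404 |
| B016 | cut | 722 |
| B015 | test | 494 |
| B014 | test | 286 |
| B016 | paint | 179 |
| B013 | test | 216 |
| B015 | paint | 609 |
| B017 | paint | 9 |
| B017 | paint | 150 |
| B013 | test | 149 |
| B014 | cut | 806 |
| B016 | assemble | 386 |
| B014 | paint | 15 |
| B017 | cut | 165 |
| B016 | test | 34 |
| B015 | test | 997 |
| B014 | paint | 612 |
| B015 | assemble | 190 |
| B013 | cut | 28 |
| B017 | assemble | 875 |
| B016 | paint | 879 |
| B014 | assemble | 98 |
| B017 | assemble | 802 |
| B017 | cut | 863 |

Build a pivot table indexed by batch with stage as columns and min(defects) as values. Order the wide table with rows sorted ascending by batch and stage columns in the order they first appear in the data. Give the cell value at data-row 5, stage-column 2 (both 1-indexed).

165

With rows sorted ascending by batch, row 5 is batch=B017. stage columns in first-appearance order: assemble, cut, test, paint; column 2 is cut.
Long rows with batch=B017, stage=cut: min(165, 863) = 165.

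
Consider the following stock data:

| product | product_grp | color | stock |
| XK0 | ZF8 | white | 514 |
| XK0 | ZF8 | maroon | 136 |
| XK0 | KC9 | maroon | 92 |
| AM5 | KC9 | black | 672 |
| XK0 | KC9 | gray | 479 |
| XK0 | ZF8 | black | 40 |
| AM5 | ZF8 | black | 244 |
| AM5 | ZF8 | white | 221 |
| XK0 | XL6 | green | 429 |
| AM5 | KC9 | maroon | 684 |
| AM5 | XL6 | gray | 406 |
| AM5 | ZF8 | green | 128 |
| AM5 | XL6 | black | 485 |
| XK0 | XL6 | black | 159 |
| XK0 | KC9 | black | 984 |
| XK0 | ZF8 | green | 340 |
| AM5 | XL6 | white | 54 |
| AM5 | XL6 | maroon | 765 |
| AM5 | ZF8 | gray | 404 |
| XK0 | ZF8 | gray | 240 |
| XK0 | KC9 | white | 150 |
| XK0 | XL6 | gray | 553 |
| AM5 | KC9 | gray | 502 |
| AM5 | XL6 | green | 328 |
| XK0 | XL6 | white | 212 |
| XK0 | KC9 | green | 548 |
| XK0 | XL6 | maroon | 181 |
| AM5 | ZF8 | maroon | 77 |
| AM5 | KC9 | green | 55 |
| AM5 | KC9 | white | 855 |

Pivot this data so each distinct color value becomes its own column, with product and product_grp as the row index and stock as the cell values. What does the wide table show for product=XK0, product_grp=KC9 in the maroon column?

Wide layout: rows indexed by product and product_grp, columns are the 5 distinct color values (white, maroon, black, gray, green).
Cell (product=XK0, product_grp=KC9, color=maroon) draws from the long row where product=XK0, product_grp=KC9 and color=maroon, which has stock=92.

92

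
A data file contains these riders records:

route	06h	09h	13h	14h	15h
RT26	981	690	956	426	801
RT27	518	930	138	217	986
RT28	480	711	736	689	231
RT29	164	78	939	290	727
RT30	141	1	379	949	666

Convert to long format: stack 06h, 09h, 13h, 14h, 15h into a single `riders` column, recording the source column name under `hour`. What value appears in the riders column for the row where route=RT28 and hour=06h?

480

Unpivoting turns each (route, wide-column) pair into one long row.
The wide cell at row RT28, column 06h holds 480, so the long row (RT28, 06h) has riders=480.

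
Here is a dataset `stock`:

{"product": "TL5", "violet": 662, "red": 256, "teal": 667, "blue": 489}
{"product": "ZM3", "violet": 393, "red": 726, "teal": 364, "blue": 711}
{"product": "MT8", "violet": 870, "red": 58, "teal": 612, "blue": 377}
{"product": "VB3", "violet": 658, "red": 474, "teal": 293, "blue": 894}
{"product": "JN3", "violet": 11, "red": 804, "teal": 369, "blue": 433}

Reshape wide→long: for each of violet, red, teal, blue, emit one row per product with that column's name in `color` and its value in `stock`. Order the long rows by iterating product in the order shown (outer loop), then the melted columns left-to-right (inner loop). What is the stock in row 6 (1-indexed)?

726

20 rows total (5 × 4). Row 6: index ⌊(6-1)/4⌋ = 1 into product → ZM3; (6-1) mod 4 = 1 into the melted columns → red.
So row 6 is (ZM3, red, 726); stock = 726.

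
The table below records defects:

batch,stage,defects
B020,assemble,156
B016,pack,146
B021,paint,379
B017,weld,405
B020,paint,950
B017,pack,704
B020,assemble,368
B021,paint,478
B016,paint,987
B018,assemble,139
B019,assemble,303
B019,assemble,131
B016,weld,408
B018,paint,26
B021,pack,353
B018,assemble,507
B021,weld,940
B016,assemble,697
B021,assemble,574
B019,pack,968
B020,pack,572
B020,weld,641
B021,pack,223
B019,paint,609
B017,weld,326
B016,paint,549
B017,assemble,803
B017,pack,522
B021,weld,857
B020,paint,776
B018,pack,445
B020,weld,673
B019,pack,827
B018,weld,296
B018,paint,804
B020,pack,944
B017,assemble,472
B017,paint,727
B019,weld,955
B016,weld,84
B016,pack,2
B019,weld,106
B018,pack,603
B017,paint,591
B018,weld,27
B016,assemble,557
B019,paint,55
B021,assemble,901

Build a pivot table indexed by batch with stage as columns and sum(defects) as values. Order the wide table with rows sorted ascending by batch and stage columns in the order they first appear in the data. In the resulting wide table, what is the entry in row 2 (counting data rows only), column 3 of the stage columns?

1318

With rows sorted ascending by batch, row 2 is batch=B017. stage columns in first-appearance order: assemble, pack, paint, weld; column 3 is paint.
Long rows with batch=B017, stage=paint: 727 + 591 = 1318.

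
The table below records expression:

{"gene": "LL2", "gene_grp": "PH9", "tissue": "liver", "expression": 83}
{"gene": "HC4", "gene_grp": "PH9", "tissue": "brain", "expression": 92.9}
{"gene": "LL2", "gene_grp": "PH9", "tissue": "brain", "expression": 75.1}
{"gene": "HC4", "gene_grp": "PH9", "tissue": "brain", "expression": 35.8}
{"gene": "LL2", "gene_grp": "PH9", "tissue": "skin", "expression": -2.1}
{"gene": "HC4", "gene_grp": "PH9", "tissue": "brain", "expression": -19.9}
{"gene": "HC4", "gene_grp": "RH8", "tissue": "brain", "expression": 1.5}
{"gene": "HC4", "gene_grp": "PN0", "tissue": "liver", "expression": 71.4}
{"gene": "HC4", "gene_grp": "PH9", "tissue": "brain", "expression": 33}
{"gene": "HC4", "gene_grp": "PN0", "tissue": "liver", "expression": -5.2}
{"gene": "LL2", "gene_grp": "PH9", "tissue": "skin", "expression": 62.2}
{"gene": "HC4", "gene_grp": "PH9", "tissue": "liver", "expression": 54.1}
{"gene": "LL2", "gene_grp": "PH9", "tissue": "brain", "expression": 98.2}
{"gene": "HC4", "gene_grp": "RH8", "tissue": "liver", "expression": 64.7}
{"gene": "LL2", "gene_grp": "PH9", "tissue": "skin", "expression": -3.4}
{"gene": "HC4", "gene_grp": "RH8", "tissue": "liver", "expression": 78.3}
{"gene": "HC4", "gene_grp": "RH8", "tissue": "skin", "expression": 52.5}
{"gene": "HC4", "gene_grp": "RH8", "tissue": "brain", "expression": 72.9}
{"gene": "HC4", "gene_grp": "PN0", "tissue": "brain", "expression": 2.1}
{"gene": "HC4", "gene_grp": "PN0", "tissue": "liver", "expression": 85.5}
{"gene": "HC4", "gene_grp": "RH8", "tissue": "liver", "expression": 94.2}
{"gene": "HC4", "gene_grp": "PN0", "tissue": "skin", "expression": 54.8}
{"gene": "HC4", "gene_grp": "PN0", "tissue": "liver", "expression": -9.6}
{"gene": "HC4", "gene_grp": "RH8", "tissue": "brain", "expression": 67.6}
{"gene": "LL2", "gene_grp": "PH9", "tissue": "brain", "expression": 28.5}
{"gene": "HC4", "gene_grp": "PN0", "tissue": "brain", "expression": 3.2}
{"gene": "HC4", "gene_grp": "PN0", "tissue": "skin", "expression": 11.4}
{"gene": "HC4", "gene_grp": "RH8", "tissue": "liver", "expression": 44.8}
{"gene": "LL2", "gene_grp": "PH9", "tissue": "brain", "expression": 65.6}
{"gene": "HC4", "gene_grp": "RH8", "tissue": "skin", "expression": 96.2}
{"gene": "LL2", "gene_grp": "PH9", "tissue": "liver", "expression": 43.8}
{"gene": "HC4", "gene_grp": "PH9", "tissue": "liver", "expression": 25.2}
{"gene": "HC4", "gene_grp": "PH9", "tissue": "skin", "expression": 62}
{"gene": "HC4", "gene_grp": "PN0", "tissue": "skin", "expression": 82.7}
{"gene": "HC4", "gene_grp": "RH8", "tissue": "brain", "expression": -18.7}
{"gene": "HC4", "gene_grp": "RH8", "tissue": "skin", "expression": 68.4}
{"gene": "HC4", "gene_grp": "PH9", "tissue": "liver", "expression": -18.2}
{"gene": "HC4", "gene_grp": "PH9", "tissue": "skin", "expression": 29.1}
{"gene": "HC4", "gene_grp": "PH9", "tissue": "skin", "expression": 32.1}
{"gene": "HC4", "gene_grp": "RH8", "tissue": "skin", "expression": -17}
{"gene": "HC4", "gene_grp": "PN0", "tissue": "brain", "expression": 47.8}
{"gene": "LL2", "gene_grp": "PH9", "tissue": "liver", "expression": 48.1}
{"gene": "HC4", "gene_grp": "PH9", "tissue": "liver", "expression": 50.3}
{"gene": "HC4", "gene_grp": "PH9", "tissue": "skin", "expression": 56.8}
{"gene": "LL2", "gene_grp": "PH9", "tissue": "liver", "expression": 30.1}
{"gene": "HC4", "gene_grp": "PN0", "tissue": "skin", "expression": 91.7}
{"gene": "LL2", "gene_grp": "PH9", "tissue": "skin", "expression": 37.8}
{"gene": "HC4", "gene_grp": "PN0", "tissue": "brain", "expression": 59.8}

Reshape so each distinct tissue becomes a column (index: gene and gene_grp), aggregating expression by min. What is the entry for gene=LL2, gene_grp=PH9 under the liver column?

30.1

Rows with gene=LL2, gene_grp=PH9 and tissue=liver: expression values are 83, 43.8, 48.1, 30.1.
min(83, 43.8, 48.1, 30.1) = 30.1.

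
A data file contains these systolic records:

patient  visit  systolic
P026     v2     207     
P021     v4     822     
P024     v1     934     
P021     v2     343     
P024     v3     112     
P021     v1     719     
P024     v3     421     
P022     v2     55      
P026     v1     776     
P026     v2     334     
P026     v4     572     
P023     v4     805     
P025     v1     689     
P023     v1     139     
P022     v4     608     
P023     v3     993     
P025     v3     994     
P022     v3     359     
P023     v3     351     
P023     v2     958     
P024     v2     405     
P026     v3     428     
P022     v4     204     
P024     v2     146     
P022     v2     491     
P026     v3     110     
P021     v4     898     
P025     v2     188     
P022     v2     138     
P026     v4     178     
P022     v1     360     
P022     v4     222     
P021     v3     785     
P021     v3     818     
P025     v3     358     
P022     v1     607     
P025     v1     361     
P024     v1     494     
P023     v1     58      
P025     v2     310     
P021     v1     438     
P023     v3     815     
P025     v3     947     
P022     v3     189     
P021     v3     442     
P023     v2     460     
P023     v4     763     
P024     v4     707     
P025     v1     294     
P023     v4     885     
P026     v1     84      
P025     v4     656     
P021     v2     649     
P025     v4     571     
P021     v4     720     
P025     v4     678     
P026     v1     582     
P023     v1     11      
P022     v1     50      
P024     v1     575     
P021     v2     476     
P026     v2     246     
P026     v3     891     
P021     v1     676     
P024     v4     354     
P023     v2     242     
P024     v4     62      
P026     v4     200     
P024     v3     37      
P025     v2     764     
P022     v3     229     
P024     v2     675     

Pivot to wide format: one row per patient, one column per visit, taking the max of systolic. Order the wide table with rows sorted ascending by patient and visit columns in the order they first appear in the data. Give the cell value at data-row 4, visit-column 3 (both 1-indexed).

With rows sorted ascending by patient, row 4 is patient=P024. visit columns in first-appearance order: v2, v4, v1, v3; column 3 is v1.
Long rows with patient=P024, visit=v1: max(934, 494, 575) = 934.

934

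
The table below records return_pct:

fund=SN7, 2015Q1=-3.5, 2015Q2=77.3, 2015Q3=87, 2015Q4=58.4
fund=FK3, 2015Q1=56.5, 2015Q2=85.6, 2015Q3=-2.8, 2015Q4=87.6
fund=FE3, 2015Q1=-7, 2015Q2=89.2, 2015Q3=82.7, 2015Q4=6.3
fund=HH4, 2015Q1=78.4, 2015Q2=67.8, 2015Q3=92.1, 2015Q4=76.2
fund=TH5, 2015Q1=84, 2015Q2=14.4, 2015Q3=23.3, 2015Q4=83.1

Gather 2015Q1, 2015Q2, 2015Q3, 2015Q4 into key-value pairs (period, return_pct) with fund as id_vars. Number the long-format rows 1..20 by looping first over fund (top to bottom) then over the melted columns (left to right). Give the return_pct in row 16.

20 rows total (5 × 4). Row 16: index ⌊(16-1)/4⌋ = 3 into fund → HH4; (16-1) mod 4 = 3 into the melted columns → 2015Q4.
So row 16 is (HH4, 2015Q4, 76.2); return_pct = 76.2.

76.2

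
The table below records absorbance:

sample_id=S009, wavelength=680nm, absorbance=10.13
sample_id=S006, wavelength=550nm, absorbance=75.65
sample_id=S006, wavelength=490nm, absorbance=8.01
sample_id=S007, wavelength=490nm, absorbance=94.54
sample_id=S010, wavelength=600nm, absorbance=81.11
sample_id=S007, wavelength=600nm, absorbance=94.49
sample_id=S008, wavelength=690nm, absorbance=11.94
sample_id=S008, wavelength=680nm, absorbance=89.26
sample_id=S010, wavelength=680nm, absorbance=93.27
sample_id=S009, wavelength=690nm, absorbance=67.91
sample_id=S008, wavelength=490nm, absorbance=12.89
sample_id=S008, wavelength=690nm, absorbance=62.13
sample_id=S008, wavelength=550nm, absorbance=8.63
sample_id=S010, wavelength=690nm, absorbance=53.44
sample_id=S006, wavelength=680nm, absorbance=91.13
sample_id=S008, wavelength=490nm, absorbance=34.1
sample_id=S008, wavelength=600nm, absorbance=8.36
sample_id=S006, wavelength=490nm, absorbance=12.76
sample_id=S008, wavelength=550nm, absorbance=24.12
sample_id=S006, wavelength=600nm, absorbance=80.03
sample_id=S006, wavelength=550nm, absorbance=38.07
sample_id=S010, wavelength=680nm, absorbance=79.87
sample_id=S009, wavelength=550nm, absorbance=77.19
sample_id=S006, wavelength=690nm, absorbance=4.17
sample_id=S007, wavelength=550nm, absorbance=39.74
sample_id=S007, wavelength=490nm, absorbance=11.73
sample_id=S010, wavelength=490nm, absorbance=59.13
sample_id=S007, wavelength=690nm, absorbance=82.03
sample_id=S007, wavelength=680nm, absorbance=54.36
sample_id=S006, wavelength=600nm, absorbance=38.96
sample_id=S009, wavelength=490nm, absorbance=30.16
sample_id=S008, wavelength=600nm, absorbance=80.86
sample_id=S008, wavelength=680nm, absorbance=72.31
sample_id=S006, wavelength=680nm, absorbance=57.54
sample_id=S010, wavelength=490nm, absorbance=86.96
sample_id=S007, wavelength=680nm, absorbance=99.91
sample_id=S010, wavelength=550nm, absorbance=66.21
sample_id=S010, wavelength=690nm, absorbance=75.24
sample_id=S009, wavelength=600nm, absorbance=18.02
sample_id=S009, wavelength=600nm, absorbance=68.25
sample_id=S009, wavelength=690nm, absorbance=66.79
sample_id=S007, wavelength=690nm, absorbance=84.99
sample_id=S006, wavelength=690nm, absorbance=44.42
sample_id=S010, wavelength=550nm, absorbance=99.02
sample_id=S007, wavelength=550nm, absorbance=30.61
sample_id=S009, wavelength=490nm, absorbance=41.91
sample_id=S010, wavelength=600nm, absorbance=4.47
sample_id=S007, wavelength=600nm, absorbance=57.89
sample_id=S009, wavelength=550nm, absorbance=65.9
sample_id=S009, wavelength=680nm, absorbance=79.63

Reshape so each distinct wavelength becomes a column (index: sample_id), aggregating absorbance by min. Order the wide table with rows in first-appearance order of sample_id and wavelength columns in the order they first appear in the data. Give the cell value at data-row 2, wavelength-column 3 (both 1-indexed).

With rows in first-appearance order of sample_id, row 2 is sample_id=S006. wavelength columns in first-appearance order: 680nm, 550nm, 490nm, 600nm, 690nm; column 3 is 490nm.
Long rows with sample_id=S006, wavelength=490nm: min(8.01, 12.76) = 8.01.

8.01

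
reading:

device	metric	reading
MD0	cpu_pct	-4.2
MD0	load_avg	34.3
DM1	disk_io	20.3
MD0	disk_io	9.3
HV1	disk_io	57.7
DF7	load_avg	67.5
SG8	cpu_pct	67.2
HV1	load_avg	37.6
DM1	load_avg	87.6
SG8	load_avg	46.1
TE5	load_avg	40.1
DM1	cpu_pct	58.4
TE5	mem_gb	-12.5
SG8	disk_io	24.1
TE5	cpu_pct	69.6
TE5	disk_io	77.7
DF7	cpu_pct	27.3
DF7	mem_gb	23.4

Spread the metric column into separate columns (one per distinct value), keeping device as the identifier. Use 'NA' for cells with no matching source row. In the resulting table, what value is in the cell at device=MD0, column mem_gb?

No long-format row has device=MD0 and metric=mem_gb, so the cell is NA.

NA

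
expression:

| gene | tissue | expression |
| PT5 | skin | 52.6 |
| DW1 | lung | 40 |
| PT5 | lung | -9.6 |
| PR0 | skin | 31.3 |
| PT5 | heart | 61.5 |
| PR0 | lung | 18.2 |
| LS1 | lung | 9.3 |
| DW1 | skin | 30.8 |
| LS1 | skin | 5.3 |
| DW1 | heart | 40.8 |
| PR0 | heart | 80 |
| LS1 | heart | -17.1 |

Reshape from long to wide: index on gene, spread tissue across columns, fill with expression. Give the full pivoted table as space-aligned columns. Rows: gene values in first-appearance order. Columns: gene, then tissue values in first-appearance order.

Columns: gene plus the 3 distinct tissue values (skin, lung, heart).
For example, row PT5 column skin takes expression=52.6 from the long row (PT5, skin).

gene  skin  lung  heart
PT5   52.6  -9.6  61.5 
DW1   30.8  40    40.8 
PR0   31.3  18.2  80   
LS1   5.3   9.3   -17.1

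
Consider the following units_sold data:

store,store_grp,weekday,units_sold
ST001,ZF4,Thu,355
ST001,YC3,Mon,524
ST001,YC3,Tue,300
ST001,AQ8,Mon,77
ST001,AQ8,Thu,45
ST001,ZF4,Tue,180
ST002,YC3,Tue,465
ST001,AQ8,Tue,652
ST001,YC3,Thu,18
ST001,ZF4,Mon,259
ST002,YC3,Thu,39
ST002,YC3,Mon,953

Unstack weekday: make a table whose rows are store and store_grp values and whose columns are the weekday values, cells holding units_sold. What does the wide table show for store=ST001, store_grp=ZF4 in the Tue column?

Wide layout: rows indexed by store and store_grp, columns are the 3 distinct weekday values (Thu, Mon, Tue).
Cell (store=ST001, store_grp=ZF4, weekday=Tue) draws from the long row where store=ST001, store_grp=ZF4 and weekday=Tue, which has units_sold=180.

180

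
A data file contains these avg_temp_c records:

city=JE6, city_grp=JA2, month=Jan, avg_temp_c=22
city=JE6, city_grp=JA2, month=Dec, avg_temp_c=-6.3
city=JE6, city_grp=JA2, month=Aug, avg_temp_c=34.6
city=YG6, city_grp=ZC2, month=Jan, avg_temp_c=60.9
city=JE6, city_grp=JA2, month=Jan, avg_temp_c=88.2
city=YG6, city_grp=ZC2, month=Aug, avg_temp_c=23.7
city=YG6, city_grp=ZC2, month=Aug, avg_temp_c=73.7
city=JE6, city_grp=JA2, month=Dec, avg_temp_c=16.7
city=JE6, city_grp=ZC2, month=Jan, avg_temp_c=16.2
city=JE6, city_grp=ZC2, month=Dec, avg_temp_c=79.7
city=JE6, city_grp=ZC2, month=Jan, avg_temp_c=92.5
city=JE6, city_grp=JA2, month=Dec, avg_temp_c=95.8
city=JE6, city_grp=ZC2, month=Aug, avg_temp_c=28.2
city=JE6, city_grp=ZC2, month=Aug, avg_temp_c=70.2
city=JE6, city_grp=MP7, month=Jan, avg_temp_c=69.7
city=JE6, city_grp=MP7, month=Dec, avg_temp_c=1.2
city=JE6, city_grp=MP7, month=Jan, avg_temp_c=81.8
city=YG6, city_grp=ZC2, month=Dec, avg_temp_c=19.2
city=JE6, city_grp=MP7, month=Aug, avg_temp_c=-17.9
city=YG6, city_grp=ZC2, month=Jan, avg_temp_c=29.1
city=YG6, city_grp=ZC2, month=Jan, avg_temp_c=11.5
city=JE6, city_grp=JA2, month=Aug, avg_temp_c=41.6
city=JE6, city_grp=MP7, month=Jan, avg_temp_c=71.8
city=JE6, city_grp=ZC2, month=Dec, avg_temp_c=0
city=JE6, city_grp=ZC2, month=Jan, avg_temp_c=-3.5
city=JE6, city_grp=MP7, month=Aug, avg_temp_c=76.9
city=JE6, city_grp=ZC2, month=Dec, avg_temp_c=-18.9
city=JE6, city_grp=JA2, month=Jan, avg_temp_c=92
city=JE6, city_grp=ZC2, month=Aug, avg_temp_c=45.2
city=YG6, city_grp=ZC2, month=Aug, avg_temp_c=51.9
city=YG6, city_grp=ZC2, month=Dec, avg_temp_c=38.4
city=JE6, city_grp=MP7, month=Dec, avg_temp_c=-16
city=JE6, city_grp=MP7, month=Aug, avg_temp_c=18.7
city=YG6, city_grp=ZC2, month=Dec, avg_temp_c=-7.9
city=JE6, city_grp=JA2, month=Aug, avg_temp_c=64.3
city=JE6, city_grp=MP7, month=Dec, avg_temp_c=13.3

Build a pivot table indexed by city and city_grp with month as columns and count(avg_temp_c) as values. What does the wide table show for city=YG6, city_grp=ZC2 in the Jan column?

Rows with city=YG6, city_grp=ZC2 and month=Jan: avg_temp_c values are 60.9, 29.1, 11.5.
3 rows match — count = 3.

3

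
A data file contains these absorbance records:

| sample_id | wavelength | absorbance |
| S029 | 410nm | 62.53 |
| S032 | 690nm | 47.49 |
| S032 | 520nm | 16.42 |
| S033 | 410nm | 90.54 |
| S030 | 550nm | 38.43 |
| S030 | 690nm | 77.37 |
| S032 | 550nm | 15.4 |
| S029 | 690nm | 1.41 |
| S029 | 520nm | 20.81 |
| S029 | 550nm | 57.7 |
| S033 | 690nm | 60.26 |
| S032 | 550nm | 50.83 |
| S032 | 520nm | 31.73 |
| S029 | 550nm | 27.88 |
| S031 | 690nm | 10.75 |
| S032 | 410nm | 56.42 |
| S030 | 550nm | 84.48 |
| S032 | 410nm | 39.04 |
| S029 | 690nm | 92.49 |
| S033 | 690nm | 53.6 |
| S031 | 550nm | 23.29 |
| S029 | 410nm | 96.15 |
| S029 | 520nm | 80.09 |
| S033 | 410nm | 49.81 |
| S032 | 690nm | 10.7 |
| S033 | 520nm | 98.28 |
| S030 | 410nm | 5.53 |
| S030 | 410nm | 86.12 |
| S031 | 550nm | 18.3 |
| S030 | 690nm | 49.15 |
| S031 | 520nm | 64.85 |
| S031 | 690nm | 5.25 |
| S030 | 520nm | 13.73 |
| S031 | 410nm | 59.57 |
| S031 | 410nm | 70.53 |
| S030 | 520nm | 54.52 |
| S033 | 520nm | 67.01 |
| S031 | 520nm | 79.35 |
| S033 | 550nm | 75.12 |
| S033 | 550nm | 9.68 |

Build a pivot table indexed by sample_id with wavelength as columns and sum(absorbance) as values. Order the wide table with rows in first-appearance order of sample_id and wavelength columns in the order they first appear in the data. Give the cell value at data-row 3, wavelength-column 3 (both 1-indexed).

165.29

With rows in first-appearance order of sample_id, row 3 is sample_id=S033. wavelength columns in first-appearance order: 410nm, 690nm, 520nm, 550nm; column 3 is 520nm.
Long rows with sample_id=S033, wavelength=520nm: 98.28 + 67.01 = 165.29.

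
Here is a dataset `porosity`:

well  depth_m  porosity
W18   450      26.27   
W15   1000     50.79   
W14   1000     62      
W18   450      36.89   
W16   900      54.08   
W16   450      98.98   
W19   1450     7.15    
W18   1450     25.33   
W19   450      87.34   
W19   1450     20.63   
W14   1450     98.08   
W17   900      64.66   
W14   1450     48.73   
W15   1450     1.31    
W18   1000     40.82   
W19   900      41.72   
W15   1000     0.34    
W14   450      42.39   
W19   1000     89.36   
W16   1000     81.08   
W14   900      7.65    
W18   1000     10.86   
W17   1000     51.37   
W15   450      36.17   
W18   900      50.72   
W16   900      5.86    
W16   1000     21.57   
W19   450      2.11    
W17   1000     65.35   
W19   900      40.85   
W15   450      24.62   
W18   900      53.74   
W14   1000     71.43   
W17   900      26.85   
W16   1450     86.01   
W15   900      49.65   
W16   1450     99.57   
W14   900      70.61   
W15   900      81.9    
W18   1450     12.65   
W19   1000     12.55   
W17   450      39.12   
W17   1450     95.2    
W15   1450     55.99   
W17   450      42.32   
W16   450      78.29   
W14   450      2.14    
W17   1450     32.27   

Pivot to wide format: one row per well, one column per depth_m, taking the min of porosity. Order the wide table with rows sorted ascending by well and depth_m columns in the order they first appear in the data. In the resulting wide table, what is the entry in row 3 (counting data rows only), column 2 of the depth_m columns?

21.57

With rows sorted ascending by well, row 3 is well=W16. depth_m columns in first-appearance order: 450, 1000, 900, 1450; column 2 is 1000.
Long rows with well=W16, depth_m=1000: min(81.08, 21.57) = 21.57.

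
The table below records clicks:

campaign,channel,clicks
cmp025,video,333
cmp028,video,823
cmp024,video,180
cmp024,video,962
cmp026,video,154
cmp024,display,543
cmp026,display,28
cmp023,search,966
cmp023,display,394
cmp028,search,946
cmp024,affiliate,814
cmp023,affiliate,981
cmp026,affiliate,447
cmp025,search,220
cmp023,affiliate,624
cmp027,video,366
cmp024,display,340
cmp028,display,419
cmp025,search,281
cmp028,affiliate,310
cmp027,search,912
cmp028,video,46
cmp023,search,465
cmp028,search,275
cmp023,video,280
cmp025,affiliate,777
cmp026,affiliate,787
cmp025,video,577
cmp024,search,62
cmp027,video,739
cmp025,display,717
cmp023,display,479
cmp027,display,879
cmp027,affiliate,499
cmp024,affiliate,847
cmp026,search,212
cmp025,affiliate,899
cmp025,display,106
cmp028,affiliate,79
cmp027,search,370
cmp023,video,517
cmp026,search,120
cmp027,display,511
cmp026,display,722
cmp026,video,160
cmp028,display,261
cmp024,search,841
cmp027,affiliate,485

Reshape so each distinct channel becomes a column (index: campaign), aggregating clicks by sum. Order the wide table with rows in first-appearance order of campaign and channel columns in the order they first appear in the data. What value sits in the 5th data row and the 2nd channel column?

873

With rows in first-appearance order of campaign, row 5 is campaign=cmp023. channel columns in first-appearance order: video, display, search, affiliate; column 2 is display.
Long rows with campaign=cmp023, channel=display: 394 + 479 = 873.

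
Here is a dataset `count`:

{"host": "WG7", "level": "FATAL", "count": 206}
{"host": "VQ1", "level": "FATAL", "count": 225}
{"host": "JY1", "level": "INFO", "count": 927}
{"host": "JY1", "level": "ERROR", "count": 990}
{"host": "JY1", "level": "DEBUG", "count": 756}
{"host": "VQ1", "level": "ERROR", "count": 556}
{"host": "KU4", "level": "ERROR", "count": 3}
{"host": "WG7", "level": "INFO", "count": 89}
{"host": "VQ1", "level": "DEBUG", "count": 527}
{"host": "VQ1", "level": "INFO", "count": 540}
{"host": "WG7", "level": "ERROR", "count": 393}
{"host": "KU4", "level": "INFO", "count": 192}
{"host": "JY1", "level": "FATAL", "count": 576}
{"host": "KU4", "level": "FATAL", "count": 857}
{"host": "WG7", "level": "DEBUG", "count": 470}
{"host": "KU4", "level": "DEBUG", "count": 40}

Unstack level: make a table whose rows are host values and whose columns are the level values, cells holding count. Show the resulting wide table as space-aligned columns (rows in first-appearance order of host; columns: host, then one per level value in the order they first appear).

Columns: host plus the 4 distinct level values (FATAL, INFO, ERROR, DEBUG).
For example, row WG7 column FATAL takes count=206 from the long row (WG7, FATAL).

host  FATAL  INFO  ERROR  DEBUG
WG7   206    89    393    470  
VQ1   225    540   556    527  
JY1   576    927   990    756  
KU4   857    192   3      40   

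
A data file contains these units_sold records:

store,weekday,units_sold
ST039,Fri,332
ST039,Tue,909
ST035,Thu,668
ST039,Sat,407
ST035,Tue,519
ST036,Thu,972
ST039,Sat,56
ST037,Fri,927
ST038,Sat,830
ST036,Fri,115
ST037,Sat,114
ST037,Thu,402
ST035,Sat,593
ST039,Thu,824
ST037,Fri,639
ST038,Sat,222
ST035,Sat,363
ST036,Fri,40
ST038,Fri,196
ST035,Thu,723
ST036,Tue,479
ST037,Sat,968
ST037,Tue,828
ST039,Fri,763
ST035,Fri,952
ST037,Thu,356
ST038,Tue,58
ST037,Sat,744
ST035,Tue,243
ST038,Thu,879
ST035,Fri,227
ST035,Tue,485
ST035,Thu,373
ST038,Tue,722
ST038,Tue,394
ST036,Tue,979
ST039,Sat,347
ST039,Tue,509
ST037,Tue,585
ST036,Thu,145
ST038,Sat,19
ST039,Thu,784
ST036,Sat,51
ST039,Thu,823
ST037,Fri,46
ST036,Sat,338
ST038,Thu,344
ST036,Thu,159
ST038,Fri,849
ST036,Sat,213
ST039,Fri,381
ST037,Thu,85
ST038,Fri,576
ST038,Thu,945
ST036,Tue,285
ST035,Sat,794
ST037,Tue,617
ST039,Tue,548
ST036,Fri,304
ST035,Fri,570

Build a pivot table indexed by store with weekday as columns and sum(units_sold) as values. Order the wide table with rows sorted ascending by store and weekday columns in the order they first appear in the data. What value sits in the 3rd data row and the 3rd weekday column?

With rows sorted ascending by store, row 3 is store=ST037. weekday columns in first-appearance order: Fri, Tue, Thu, Sat; column 3 is Thu.
Long rows with store=ST037, weekday=Thu: 402 + 356 + 85 = 843.

843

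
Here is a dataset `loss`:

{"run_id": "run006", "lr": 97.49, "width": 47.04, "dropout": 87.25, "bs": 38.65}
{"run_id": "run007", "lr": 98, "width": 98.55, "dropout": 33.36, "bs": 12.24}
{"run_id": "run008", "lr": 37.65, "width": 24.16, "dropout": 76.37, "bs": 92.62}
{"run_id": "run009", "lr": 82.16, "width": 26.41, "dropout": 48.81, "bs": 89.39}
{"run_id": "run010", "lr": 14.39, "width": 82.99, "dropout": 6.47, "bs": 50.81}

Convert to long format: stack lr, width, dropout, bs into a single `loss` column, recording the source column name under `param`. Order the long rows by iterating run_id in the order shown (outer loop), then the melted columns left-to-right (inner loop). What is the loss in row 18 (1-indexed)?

82.99

20 rows total (5 × 4). Row 18: index ⌊(18-1)/4⌋ = 4 into run_id → run010; (18-1) mod 4 = 1 into the melted columns → width.
So row 18 is (run010, width, 82.99); loss = 82.99.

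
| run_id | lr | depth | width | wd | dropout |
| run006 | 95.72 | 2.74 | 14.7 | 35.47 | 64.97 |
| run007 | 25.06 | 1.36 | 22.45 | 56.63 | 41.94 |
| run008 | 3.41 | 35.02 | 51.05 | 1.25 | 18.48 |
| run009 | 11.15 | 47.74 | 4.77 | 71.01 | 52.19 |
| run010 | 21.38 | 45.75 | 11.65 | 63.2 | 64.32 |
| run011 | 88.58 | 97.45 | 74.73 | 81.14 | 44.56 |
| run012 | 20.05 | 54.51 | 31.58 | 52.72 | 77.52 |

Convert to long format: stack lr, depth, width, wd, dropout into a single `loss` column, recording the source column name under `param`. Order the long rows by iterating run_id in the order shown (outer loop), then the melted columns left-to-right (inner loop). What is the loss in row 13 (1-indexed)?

51.05

35 rows total (7 × 5). Row 13: index ⌊(13-1)/5⌋ = 2 into run_id → run008; (13-1) mod 5 = 2 into the melted columns → width.
So row 13 is (run008, width, 51.05); loss = 51.05.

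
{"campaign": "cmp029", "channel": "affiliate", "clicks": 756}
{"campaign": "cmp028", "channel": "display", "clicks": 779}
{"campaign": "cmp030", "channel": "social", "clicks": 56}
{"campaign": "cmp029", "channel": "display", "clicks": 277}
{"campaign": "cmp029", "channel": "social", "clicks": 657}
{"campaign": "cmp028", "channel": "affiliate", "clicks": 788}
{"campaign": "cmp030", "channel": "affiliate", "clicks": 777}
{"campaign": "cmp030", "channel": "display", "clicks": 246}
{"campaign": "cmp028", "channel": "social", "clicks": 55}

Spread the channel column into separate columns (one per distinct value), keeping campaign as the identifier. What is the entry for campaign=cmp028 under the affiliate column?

Wide layout: rows indexed by campaign, columns are the 3 distinct channel values (affiliate, display, social).
Cell (campaign=cmp028, channel=affiliate) draws from the long row where campaign=cmp028 and channel=affiliate, which has clicks=788.

788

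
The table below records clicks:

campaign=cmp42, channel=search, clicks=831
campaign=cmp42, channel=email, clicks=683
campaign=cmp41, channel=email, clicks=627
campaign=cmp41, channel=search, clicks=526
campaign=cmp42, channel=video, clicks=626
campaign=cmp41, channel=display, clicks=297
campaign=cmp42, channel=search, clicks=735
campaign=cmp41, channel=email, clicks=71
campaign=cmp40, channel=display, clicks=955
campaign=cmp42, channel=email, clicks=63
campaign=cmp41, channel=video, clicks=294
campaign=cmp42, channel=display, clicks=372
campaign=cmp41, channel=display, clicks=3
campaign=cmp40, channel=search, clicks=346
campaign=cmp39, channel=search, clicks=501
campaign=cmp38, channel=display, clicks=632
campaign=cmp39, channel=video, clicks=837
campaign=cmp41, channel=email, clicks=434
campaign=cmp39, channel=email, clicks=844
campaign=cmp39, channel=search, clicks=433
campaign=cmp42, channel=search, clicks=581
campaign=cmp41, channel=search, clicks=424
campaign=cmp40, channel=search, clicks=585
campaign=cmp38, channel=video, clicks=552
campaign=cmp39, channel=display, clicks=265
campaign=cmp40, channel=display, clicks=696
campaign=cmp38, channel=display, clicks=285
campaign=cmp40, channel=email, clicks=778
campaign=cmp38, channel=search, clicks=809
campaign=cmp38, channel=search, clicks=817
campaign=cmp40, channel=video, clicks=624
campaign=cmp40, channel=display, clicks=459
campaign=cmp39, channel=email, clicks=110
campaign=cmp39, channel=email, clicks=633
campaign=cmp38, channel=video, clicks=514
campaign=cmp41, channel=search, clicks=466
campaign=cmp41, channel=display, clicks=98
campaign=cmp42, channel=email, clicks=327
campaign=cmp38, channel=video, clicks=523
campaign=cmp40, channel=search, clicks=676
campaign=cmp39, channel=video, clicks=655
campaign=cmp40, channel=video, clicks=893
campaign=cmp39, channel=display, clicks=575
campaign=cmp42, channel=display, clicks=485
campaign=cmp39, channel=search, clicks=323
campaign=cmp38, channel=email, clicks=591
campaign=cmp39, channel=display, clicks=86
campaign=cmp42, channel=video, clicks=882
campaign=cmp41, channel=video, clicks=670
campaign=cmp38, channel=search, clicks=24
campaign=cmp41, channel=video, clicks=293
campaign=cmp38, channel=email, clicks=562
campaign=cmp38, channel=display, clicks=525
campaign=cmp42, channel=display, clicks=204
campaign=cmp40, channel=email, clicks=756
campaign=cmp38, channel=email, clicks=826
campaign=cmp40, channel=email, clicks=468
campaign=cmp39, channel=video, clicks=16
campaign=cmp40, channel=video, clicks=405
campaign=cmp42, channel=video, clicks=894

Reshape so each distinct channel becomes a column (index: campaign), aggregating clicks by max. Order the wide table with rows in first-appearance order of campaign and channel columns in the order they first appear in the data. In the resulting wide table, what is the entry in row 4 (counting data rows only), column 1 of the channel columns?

501

With rows in first-appearance order of campaign, row 4 is campaign=cmp39. channel columns in first-appearance order: search, email, video, display; column 1 is search.
Long rows with campaign=cmp39, channel=search: max(501, 433, 323) = 501.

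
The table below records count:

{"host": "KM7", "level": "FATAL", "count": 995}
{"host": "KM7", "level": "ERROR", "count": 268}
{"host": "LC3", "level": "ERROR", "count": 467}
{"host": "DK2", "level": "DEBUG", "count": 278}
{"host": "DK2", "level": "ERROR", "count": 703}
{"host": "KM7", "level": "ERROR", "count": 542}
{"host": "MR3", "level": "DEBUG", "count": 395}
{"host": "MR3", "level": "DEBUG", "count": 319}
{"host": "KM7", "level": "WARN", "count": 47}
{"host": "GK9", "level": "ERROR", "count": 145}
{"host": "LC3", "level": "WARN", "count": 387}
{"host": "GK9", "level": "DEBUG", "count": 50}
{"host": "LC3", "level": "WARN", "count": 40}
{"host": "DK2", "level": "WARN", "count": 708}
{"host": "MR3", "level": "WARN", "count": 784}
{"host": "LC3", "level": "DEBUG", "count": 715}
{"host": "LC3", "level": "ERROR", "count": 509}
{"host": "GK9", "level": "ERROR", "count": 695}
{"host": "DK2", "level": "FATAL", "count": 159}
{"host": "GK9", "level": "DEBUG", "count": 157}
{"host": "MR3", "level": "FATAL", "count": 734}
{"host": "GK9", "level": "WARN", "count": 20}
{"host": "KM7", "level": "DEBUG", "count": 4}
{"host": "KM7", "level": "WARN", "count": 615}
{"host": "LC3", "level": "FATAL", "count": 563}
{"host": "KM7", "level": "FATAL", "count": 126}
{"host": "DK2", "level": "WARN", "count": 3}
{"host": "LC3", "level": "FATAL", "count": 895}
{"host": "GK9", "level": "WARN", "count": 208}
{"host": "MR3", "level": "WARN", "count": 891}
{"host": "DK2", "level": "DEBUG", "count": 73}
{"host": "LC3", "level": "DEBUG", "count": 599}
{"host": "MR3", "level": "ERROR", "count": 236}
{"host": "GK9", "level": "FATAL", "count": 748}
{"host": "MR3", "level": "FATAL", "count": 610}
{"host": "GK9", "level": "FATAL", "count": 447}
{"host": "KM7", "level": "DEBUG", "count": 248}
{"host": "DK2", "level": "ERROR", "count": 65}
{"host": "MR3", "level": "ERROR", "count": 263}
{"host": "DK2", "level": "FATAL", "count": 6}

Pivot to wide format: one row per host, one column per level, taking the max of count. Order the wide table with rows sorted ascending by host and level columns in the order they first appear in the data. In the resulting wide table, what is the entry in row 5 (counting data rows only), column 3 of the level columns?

With rows sorted ascending by host, row 5 is host=MR3. level columns in first-appearance order: FATAL, ERROR, DEBUG, WARN; column 3 is DEBUG.
Long rows with host=MR3, level=DEBUG: max(395, 319) = 395.

395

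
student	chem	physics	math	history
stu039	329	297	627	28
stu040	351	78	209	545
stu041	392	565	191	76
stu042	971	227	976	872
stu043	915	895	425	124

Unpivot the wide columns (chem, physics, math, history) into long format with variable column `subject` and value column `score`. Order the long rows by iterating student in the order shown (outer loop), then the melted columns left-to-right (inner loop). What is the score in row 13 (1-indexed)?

971

20 rows total (5 × 4). Row 13: index ⌊(13-1)/4⌋ = 3 into student → stu042; (13-1) mod 4 = 0 into the melted columns → chem.
So row 13 is (stu042, chem, 971); score = 971.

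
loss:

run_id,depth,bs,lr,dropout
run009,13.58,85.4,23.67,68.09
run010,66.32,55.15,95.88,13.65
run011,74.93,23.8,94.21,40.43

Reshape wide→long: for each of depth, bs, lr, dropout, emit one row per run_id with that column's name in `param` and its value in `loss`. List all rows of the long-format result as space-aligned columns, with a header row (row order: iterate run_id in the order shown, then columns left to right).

Each (run_id, column) pair becomes one row: 3 × 4 = 12 rows.
For example, (run009, depth) → loss=13.58.

run_id  param    loss 
run009  depth    13.58
run009  bs       85.4 
run009  lr       23.67
run009  dropout  68.09
run010  depth    66.32
run010  bs       55.15
run010  lr       95.88
run010  dropout  13.65
run011  depth    74.93
run011  bs       23.8 
run011  lr       94.21
run011  dropout  40.43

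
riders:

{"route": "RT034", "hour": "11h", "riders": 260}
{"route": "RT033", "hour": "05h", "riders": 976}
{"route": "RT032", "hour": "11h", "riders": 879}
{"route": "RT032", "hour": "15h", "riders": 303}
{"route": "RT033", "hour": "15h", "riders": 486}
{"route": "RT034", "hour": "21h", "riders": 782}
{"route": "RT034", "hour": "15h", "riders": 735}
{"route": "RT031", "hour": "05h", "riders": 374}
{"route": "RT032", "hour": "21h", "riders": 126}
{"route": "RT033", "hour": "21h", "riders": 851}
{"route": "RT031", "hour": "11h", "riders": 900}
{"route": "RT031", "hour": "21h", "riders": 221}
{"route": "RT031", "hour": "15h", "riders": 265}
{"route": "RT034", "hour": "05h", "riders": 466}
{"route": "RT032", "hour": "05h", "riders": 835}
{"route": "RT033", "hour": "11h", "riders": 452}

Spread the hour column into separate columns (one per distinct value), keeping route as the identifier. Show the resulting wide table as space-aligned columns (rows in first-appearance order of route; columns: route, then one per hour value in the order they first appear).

route  11h  05h  15h  21h
RT034  260  466  735  782
RT033  452  976  486  851
RT032  879  835  303  126
RT031  900  374  265  221

Columns: route plus the 4 distinct hour values (11h, 05h, 15h, 21h).
For example, row RT034 column 11h takes riders=260 from the long row (RT034, 11h).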